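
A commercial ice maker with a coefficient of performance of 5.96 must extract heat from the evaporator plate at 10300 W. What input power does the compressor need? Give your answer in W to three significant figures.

1730 W

Ẇ = Q̇_C/COP = 10300/5.96 = 1728 W.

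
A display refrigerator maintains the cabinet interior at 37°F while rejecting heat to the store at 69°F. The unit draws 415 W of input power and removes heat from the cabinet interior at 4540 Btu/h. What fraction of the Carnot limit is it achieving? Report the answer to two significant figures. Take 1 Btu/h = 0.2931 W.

0.21

Converting, Q̇_C = 4540 Btu/h = 1331 W, so COP_actual = Q̇_C/Ẇ = 1331/415.0 = 3.206.
In absolute terms T_C = 275.93 K and T_H = 293.71 K, so ΔT = 17.78 K.
COP_Carnot = T_C/ΔT = 275.93/17.78 = 15.52.
η_II = COP_actual/COP_Carnot = 3.206/15.52 = 0.2066.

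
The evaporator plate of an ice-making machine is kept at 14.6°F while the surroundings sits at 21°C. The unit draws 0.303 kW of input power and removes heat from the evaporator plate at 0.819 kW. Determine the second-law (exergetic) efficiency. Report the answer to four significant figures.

COP_actual = Q̇_C/Ẇ = 0.8190/0.3030 = 2.703.
In absolute terms T_C = 263.48 K and T_H = 294.15 K, so ΔT = 30.67 K.
COP_Carnot = T_C/ΔT = 263.48/30.67 = 8.592.
η_II = COP_actual/COP_Carnot = 2.703/8.592 = 0.3146.

0.3146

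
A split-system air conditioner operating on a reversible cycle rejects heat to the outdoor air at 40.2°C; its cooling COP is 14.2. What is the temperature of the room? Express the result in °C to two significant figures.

20 °C

For a Carnot refrigerator COP_R = T_C/(T_H − T_C), so T_C = COP·T_H/(1 + COP).
With T_H = 313.35 K, T_C = 14.2 × 313.35/15.20 = 292.73 K.
Converting, 292.73 K = 19.58°C.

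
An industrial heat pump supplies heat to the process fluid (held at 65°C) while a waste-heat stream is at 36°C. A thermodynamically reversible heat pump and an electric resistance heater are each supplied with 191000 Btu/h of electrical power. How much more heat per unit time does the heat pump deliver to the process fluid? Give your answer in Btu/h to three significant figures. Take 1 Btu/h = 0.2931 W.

2040000 Btu/h

In absolute terms T_C = 309.15 K and T_H = 338.15 K, so ΔT = 29.00 K.
COP_Carnot = T_H/ΔT = 338.15/29.00 = 11.66.
The heat pump delivers Q̇_H = COP × Ẇ = 2227000 Btu/h; the resistance heater delivers Ẇ = 191000 Btu/h.
Extra = (COP − 1)·Ẇ = 2036000 Btu/h.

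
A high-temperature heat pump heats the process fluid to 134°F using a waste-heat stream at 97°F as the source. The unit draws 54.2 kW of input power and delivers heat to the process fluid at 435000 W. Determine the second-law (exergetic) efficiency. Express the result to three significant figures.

Converting, Q̇_H = 435000 W = 435.0 kW, so COP_actual = Q̇_H/Ẇ = 435.0/54.20 = 8.026.
In absolute terms T_C = 309.26 K and T_H = 329.82 K, so ΔT = 20.56 K.
COP_Carnot = T_H/ΔT = 329.82/20.56 = 16.05.
η_II = COP_actual/COP_Carnot = 8.026/16.05 = 0.5002.

0.500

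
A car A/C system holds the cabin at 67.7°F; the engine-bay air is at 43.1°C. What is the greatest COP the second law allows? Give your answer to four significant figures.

In absolute terms T_C = 292.98 K and T_H = 316.25 K, so ΔT = 23.27 K.
For a reversible cycle, COP_Carnot = T_C/ΔT = 292.98/23.27 = 12.59.

12.59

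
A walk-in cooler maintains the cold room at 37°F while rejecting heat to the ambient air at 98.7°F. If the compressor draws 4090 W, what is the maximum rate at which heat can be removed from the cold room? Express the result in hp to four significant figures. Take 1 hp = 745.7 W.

44.15 hp

In absolute terms T_C = 275.93 K and T_H = 310.21 K, so ΔT = 34.28 K.
COP_Carnot = T_C/ΔT = 275.93/34.28 = 8.050.
Q̇_max = COP_Carnot × Ẇ = 8.050 × 4090 W = 32920 W = 44.15 hp.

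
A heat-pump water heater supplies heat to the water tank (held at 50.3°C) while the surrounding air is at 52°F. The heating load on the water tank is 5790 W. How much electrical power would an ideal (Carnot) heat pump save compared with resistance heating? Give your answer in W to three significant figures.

5090 W

In absolute terms T_C = 284.26 K and T_H = 323.45 K, so ΔT = 39.19 K.
COP_Carnot = T_H/ΔT = 323.45/39.19 = 8.254.
Resistance heating needs Ẇ_res = Q̇_H = 5790 W; the reversible heat pump needs only Ẇ_hp = Q̇_H/COP = 701.5 W.
Saving = 5790 − 701.5 = 5088 W.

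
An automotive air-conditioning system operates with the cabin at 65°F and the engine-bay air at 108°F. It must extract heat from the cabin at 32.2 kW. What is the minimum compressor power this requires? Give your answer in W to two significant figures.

In absolute terms T_C = 291.48 K and T_H = 315.37 K, so ΔT = 23.89 K.
COP_Carnot = T_C/ΔT = 291.48/23.89 = 12.20.
Ẇ_min = Q̇/COP_Carnot = 32.20/12.20 = 2.639 kW = 2639 W.

2600 W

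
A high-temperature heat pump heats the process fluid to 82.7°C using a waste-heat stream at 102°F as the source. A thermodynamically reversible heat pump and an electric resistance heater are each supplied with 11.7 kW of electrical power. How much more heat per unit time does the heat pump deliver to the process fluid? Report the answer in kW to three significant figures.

83.3 kW

In absolute terms T_C = 312.04 K and T_H = 355.85 K, so ΔT = 43.81 K.
COP_Carnot = T_H/ΔT = 355.85/43.81 = 8.122.
The heat pump delivers Q̇_H = COP × Ẇ = 95.03 kW; the resistance heater delivers Ẇ = 11.70 kW.
Extra = (COP − 1)·Ẇ = 83.33 kW.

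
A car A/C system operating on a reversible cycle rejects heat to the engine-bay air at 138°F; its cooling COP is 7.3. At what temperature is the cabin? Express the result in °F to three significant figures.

66.0 °F

For a Carnot refrigerator COP_R = T_C/(T_H − T_C), so T_C = COP·T_H/(1 + COP).
With T_H = 332.04 K, T_C = 7.3 × 332.04/8.300 = 292.03 K.
Converting, 292.03 K = 65.99°F.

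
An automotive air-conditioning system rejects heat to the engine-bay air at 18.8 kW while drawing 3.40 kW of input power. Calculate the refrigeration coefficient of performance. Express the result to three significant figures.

4.53

The first law gives Q̇_H = Q̇_C + Ẇ, so the three rates are Q̇_C = 15.40, Q̇_H = 18.80, Ẇ = 3.400 kW.
COP_R = Q̇_C/Ẇ = 15.40/3.400 = 4.529.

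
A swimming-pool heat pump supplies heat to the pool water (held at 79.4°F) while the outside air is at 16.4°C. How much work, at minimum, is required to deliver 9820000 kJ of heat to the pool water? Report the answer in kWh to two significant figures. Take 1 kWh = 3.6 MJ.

In absolute terms T_C = 289.55 K and T_H = 299.48 K, so ΔT = 9.933 K.
The reversible limit is COP_HP = T_H/ΔT = 30.15, so W_min = Q_H/COP = Q_H·ΔT/T_H.
W_min = 9820000 × 9.933/299.48 = 325700 kJ = 90.48 kWh.

90 kWh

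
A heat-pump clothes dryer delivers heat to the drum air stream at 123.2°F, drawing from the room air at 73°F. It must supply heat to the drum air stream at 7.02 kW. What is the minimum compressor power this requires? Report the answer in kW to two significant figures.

0.60 kW

In absolute terms T_C = 295.93 K and T_H = 323.82 K, so ΔT = 27.89 K.
COP_Carnot = T_H/ΔT = 323.82/27.89 = 11.61.
Ẇ_min = Q̇/COP_Carnot = 7.020/11.61 = 0.6046 kW.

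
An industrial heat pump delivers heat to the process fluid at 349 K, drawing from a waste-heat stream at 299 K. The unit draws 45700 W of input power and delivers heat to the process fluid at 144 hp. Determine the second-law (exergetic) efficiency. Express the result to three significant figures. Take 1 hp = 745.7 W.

Converting, Q̇_H = 144.0 hp = 107400 W, so COP_actual = Q̇_H/Ẇ = 107400/45700 = 2.350.
The reservoir spacing is ΔT = 349 − 299 = 50.00 K.
COP_Carnot = T_H/ΔT = 349.00/50.00 = 6.980.
η_II = COP_actual/COP_Carnot = 2.350/6.980 = 0.3366.

0.337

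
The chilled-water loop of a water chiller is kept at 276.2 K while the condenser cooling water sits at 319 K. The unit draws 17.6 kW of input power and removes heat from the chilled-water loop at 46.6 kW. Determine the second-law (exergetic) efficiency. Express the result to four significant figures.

0.4103

COP_actual = Q̇_C/Ẇ = 46.60/17.60 = 2.648.
The reservoir spacing is ΔT = 319 − 276.2 = 42.80 K.
COP_Carnot = T_C/ΔT = 276.20/42.80 = 6.453.
η_II = COP_actual/COP_Carnot = 2.648/6.453 = 0.4103.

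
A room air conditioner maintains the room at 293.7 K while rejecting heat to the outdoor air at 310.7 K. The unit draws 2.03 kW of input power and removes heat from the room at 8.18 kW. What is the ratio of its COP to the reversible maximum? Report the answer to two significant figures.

COP_actual = Q̇_C/Ẇ = 8.180/2.030 = 4.030.
The reservoir spacing is ΔT = 310.7 − 293.7 = 17.00 K.
COP_Carnot = T_C/ΔT = 293.70/17.00 = 17.28.
η_II = COP_actual/COP_Carnot = 4.030/17.28 = 0.2332.

0.23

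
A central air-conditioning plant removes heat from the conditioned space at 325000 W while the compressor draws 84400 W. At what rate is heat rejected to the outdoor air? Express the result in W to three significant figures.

409000 W

For a cyclic device the first law requires Q̇_H = Q̇_C + Ẇ.
Q̇_H = Q̇_C + Ẇ = 409400 W.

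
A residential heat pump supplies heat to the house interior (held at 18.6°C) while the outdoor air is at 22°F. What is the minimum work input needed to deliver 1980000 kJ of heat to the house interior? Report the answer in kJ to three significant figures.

In absolute terms T_C = 267.59 K and T_H = 291.75 K, so ΔT = 24.16 K.
The reversible limit is COP_HP = T_H/ΔT = 12.08, so W_min = Q_H/COP = Q_H·ΔT/T_H.
W_min = 1980000 × 24.16/291.75 = 163900 kJ.

164000 kJ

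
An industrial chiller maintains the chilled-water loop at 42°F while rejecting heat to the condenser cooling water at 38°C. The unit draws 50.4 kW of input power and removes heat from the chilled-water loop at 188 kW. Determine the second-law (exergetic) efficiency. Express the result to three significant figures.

COP_actual = Q̇_C/Ẇ = 188.0/50.40 = 3.730.
In absolute terms T_C = 278.71 K and T_H = 311.15 K, so ΔT = 32.44 K.
COP_Carnot = T_C/ΔT = 278.71/32.44 = 8.590.
η_II = COP_actual/COP_Carnot = 3.730/8.590 = 0.4342.

0.434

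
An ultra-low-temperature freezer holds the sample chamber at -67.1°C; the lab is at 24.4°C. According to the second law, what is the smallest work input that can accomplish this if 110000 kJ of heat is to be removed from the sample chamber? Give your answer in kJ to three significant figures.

In absolute terms T_C = 206.05 K and T_H = 297.55 K, so ΔT = 91.50 K.
The reversible limit is COP_R = T_C/ΔT = 2.252, so W_min = Q_C/COP = Q_C·ΔT/T_C.
W_min = 110000 × 91.50/206.05 = 48850 kJ.

48800 kJ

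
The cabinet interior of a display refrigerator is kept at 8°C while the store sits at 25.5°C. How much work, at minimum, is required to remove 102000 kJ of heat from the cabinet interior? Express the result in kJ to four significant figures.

6349 kJ

In absolute terms T_C = 281.15 K and T_H = 298.65 K, so ΔT = 17.50 K.
The reversible limit is COP_R = T_C/ΔT = 16.07, so W_min = Q_C/COP = Q_C·ΔT/T_C.
W_min = 102000 × 17.50/281.15 = 6349 kJ.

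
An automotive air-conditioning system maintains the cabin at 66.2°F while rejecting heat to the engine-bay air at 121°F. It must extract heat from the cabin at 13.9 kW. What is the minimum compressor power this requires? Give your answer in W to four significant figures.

In absolute terms T_C = 292.15 K and T_H = 322.59 K, so ΔT = 30.44 K.
COP_Carnot = T_C/ΔT = 292.15/30.44 = 9.596.
Ẇ_min = Q̇/COP_Carnot = 13.90/9.596 = 1.448 kW = 1448 W.

1448 W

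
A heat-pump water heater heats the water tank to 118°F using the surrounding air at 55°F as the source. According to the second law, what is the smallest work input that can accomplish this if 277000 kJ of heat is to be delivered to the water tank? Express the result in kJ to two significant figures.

30000 kJ

In absolute terms T_C = 285.93 K and T_H = 320.93 K, so ΔT = 35.00 K.
The reversible limit is COP_HP = T_H/ΔT = 9.169, so W_min = Q_H/COP = Q_H·ΔT/T_H.
W_min = 277000 × 35.00/320.93 = 30210 kJ.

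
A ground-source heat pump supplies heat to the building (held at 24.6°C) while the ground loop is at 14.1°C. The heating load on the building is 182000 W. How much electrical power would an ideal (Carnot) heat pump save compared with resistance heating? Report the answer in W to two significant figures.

180000 W

In absolute terms T_C = 287.25 K and T_H = 297.75 K, so ΔT = 10.50 K.
COP_Carnot = T_H/ΔT = 297.75/10.50 = 28.36.
Resistance heating needs Ẇ_res = Q̇_H = 182000 W; the reversible heat pump needs only Ẇ_hp = Q̇_H/COP = 6418 W.
Saving = 182000 − 6418 = 175600 W.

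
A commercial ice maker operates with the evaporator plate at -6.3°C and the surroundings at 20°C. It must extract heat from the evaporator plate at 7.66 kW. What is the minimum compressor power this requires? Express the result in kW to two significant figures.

In absolute terms T_C = 266.85 K and T_H = 293.15 K, so ΔT = 26.30 K.
COP_Carnot = T_C/ΔT = 266.85/26.30 = 10.15.
Ẇ_min = Q̇/COP_Carnot = 7.660/10.15 = 0.7549 kW.

0.75 kW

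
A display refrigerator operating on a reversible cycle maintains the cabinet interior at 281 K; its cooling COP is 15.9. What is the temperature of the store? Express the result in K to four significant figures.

COP_R = T_C/(T_H − T_C) gives T_H − T_C = T_C/COP.
With T_C = 281.00 K, T_H = 281.00 × (1 + 1/15.9) = 298.67 K.

298.7 K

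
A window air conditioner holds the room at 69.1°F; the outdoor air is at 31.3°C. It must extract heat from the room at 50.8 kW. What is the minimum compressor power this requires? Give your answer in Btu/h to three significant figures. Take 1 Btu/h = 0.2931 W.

In absolute terms T_C = 293.76 K and T_H = 304.45 K, so ΔT = 10.69 K.
COP_Carnot = T_C/ΔT = 293.76/10.69 = 27.48.
Ẇ_min = Q̇/COP_Carnot = 50.80/27.48 = 1.848 kW = 6306 Btu/h.

6310 Btu/h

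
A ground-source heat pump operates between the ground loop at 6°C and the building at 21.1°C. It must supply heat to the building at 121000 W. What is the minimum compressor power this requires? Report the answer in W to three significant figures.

6210 W

In absolute terms T_C = 279.15 K and T_H = 294.25 K, so ΔT = 15.10 K.
COP_Carnot = T_H/ΔT = 294.25/15.10 = 19.49.
Ẇ_min = Q̇/COP_Carnot = 121000/19.49 = 6209 W.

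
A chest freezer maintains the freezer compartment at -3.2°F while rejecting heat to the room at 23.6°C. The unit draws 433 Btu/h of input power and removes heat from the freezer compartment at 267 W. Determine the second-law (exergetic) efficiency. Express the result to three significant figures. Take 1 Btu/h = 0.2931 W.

0.358

Converting, Q̇_C = 267.0 W = 911.0 Btu/h, so COP_actual = Q̇_C/Ẇ = 911.0/433.0 = 2.104.
In absolute terms T_C = 253.59 K and T_H = 296.75 K, so ΔT = 43.16 K.
COP_Carnot = T_C/ΔT = 253.59/43.16 = 5.876.
η_II = COP_actual/COP_Carnot = 2.104/5.876 = 0.3580.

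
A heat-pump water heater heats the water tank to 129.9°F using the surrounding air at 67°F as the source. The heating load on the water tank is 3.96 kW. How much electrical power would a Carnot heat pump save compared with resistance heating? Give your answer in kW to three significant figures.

3.54 kW

In absolute terms T_C = 292.59 K and T_H = 327.54 K, so ΔT = 34.94 K.
COP_Carnot = T_H/ΔT = 327.54/34.94 = 9.373.
Resistance heating needs Ẇ_res = Q̇_H = 3.960 kW; the reversible heat pump needs only Ẇ_hp = Q̇_H/COP = 0.4225 kW.
Saving = 3.960 − 0.4225 = 3.538 kW.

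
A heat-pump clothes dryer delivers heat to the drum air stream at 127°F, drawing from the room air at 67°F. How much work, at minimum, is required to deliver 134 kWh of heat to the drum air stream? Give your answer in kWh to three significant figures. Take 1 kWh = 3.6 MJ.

13.7 kWh

In absolute terms T_C = 292.59 K and T_H = 325.93 K, so ΔT = 33.33 K.
The reversible limit is COP_HP = T_H/ΔT = 9.778, so W_min = Q_H/COP = Q_H·ΔT/T_H.
W_min = 134.0 × 33.33/325.93 = 13.70 kWh.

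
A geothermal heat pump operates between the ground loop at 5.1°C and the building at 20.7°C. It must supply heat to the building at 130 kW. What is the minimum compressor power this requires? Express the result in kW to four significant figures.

6.901 kW

In absolute terms T_C = 278.25 K and T_H = 293.85 K, so ΔT = 15.60 K.
COP_Carnot = T_H/ΔT = 293.85/15.60 = 18.84.
Ẇ_min = Q̇/COP_Carnot = 130.0/18.84 = 6.901 kW.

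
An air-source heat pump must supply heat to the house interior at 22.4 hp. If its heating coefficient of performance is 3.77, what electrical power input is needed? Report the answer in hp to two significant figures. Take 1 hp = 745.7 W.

5.9 hp

Ẇ = Q̇_H/COP_HP = 22.40/3.77 = 5.942 hp.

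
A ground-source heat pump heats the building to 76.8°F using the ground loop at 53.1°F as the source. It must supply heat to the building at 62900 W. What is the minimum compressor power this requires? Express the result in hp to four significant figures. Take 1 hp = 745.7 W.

In absolute terms T_C = 284.87 K and T_H = 298.04 K, so ΔT = 13.17 K.
COP_Carnot = T_H/ΔT = 298.04/13.17 = 22.64.
Ẇ_min = Q̇/COP_Carnot = 62900/22.64 = 2779 W = 3.726 hp.

3.726 hp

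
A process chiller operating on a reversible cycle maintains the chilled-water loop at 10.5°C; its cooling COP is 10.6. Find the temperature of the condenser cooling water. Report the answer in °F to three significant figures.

99.1 °F

COP_R = T_C/(T_H − T_C) gives T_H − T_C = T_C/COP.
With T_C = 283.65 K, T_H = 283.65 × (1 + 1/10.6) = 310.41 K.
Converting, 310.41 K = 99.07°F.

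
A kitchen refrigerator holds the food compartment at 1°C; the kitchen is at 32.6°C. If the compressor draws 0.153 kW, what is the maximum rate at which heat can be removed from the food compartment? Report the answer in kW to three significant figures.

In absolute terms T_C = 274.15 K and T_H = 305.75 K, so ΔT = 31.60 K.
COP_Carnot = T_C/ΔT = 274.15/31.60 = 8.676.
Q̇_max = COP_Carnot × Ẇ = 8.676 × 0.1530 kW = 1.327 kW.

1.33 kW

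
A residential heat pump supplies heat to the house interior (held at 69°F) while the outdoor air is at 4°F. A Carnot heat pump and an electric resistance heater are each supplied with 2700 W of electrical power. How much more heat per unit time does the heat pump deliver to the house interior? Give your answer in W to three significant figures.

In absolute terms T_C = 257.59 K and T_H = 293.71 K, so ΔT = 36.11 K.
COP_Carnot = T_H/ΔT = 293.71/36.11 = 8.133.
The heat pump delivers Q̇_H = COP × Ẇ = 21960 W; the resistance heater delivers Ẇ = 2700 W.
Extra = (COP − 1)·Ẇ = 19260 W.

19300 W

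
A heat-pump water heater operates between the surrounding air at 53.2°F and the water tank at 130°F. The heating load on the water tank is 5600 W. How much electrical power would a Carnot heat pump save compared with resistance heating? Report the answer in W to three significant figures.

In absolute terms T_C = 284.93 K and T_H = 327.59 K, so ΔT = 42.67 K.
COP_Carnot = T_H/ΔT = 327.59/42.67 = 7.678.
Resistance heating needs Ẇ_res = Q̇_H = 5600 W; the reversible heat pump needs only Ẇ_hp = Q̇_H/COP = 729.4 W.
Saving = 5600 − 729.4 = 4871 W.

4870 W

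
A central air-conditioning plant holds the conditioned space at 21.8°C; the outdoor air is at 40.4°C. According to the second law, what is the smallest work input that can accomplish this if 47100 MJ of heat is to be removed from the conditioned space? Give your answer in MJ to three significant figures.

2970 MJ

In absolute terms T_C = 294.95 K and T_H = 313.55 K, so ΔT = 18.60 K.
The reversible limit is COP_R = T_C/ΔT = 15.86, so W_min = Q_C/COP = Q_C·ΔT/T_C.
W_min = 47100 × 18.60/294.95 = 2970 MJ.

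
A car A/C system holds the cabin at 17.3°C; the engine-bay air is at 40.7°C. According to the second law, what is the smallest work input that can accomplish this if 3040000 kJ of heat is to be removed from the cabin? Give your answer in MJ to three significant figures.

245 MJ

In absolute terms T_C = 290.45 K and T_H = 313.85 K, so ΔT = 23.40 K.
The reversible limit is COP_R = T_C/ΔT = 12.41, so W_min = Q_C/COP = Q_C·ΔT/T_C.
W_min = 3040000 × 23.40/290.45 = 244900 kJ = 244.9 MJ.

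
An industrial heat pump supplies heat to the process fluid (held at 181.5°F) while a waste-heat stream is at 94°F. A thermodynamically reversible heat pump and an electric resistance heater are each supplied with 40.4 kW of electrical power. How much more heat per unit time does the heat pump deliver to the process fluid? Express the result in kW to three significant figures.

In absolute terms T_C = 307.59 K and T_H = 356.21 K, so ΔT = 48.61 K.
COP_Carnot = T_H/ΔT = 356.21/48.61 = 7.328.
The heat pump delivers Q̇_H = COP × Ẇ = 296.0 kW; the resistance heater delivers Ẇ = 40.40 kW.
Extra = (COP − 1)·Ẇ = 255.6 kW.

256 kW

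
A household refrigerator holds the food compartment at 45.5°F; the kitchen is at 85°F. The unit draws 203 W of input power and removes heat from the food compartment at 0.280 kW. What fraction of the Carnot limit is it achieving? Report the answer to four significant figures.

0.1079

Converting, Q̇_C = 0.2800 kW = 280.0 W, so COP_actual = Q̇_C/Ẇ = 280.0/203.0 = 1.379.
In absolute terms T_C = 280.65 K and T_H = 302.59 K, so ΔT = 21.94 K.
COP_Carnot = T_C/ΔT = 280.65/21.94 = 12.79.
η_II = COP_actual/COP_Carnot = 1.379/12.79 = 0.1079.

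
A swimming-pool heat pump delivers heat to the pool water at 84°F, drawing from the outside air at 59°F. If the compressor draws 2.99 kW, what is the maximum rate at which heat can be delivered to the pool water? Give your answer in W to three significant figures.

65000 W

In absolute terms T_C = 288.15 K and T_H = 302.04 K, so ΔT = 13.89 K.
COP_Carnot = T_H/ΔT = 302.04/13.89 = 21.75.
Q̇_max = COP_Carnot × Ẇ = 21.75 × 2.990 kW = 65.02 kW = 65020 W.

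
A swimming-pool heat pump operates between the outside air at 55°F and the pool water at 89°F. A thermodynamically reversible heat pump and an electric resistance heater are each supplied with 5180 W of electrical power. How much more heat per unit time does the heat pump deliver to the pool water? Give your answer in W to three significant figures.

In absolute terms T_C = 285.93 K and T_H = 304.82 K, so ΔT = 18.89 K.
COP_Carnot = T_H/ΔT = 304.82/18.89 = 16.14.
The heat pump delivers Q̇_H = COP × Ẇ = 83590 W; the resistance heater delivers Ẇ = 5180 W.
Extra = (COP − 1)·Ẇ = 78410 W.

78400 W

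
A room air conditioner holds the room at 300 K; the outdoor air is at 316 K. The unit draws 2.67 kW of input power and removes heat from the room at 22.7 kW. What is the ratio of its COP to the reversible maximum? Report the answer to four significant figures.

COP_actual = Q̇_C/Ẇ = 22.70/2.670 = 8.502.
The reservoir spacing is ΔT = 316 − 300 = 16.00 K.
COP_Carnot = T_C/ΔT = 300.00/16.00 = 18.75.
η_II = COP_actual/COP_Carnot = 8.502/18.75 = 0.4534.

0.4534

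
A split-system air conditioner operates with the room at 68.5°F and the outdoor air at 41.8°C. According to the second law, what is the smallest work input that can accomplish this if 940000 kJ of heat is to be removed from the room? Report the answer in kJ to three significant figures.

68900 kJ

In absolute terms T_C = 293.43 K and T_H = 314.95 K, so ΔT = 21.52 K.
The reversible limit is COP_R = T_C/ΔT = 13.63, so W_min = Q_C/COP = Q_C·ΔT/T_C.
W_min = 940000 × 21.52/293.43 = 68950 kJ.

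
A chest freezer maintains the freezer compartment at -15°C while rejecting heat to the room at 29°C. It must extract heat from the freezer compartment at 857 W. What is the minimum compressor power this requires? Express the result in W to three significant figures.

In absolute terms T_C = 258.15 K and T_H = 302.15 K, so ΔT = 44.00 K.
COP_Carnot = T_C/ΔT = 258.15/44.00 = 5.867.
Ẇ_min = Q̇/COP_Carnot = 857.0/5.867 = 146.1 W.

146 W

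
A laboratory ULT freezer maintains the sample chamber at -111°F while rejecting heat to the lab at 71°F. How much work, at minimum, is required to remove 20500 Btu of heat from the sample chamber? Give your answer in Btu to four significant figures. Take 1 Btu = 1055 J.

10700 Btu

In absolute terms T_C = 193.71 K and T_H = 294.82 K, so ΔT = 101.1 K.
The reversible limit is COP_R = T_C/ΔT = 1.916, so W_min = Q_C/COP = Q_C·ΔT/T_C.
W_min = 20500 × 101.1/193.71 = 10700 Btu.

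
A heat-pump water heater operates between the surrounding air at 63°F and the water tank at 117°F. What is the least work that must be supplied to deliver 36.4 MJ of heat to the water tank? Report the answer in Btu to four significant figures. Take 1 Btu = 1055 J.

3231 Btu

In absolute terms T_C = 290.37 K and T_H = 320.37 K, so ΔT = 30.00 K.
The reversible limit is COP_HP = T_H/ΔT = 10.68, so W_min = Q_H/COP = Q_H·ΔT/T_H.
W_min = 36.40 × 30.00/320.37 = 3.409 MJ = 3231 Btu.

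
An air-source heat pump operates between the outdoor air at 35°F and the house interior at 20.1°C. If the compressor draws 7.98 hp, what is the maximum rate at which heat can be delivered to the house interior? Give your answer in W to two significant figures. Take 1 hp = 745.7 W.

95000 W

In absolute terms T_C = 274.82 K and T_H = 293.25 K, so ΔT = 18.43 K.
COP_Carnot = T_H/ΔT = 293.25/18.43 = 15.91.
Q̇_max = COP_Carnot × Ẇ = 15.91 × 7.980 hp = 127.0 hp = 94670 W.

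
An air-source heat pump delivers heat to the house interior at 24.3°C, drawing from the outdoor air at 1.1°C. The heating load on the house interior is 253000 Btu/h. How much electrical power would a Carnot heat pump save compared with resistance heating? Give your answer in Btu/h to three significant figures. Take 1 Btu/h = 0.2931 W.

In absolute terms T_C = 274.25 K and T_H = 297.45 K, so ΔT = 23.20 K.
COP_Carnot = T_H/ΔT = 297.45/23.20 = 12.82.
Resistance heating needs Ẇ_res = Q̇_H = 253000 Btu/h; the reversible heat pump needs only Ẇ_hp = Q̇_H/COP = 19730 Btu/h.
Saving = 253000 − 19730 = 233300 Btu/h.

233000 Btu/h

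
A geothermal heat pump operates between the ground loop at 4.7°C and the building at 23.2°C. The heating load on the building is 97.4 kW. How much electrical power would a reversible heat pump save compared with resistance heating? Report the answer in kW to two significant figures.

91 kW

In absolute terms T_C = 277.85 K and T_H = 296.35 K, so ΔT = 18.50 K.
COP_Carnot = T_H/ΔT = 296.35/18.50 = 16.02.
Resistance heating needs Ẇ_res = Q̇_H = 97.40 kW; the reversible heat pump needs only Ẇ_hp = Q̇_H/COP = 6.080 kW.
Saving = 97.40 − 6.080 = 91.32 kW.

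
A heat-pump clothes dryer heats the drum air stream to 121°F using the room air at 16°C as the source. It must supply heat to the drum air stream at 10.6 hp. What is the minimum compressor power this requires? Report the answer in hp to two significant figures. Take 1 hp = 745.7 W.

In absolute terms T_C = 289.15 K and T_H = 322.59 K, so ΔT = 33.44 K.
COP_Carnot = T_H/ΔT = 322.59/33.44 = 9.646.
Ẇ_min = Q̇/COP_Carnot = 10.60/9.646 = 1.099 hp.

1.1 hp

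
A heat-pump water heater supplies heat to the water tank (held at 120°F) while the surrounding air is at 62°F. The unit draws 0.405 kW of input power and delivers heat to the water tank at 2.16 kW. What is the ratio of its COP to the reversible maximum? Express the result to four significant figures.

0.5336

COP_actual = Q̇_H/Ẇ = 2.160/0.4050 = 5.333.
In absolute terms T_C = 289.82 K and T_H = 322.04 K, so ΔT = 32.22 K.
COP_Carnot = T_H/ΔT = 322.04/32.22 = 9.994.
η_II = COP_actual/COP_Carnot = 5.333/9.994 = 0.5336.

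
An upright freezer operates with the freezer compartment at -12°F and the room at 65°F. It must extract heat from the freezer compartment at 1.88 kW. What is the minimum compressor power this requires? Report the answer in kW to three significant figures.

0.323 kW

In absolute terms T_C = 248.71 K and T_H = 291.48 K, so ΔT = 42.78 K.
COP_Carnot = T_C/ΔT = 248.71/42.78 = 5.814.
Ẇ_min = Q̇/COP_Carnot = 1.880/5.814 = 0.3234 kW.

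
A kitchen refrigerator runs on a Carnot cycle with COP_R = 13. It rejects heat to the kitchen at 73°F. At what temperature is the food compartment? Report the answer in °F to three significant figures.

35.0 °F

For a Carnot refrigerator COP_R = T_C/(T_H − T_C), so T_C = COP·T_H/(1 + COP).
With T_H = 295.93 K, T_C = 13 × 295.93/14.00 = 274.79 K.
Converting, 274.79 K = 34.95°F.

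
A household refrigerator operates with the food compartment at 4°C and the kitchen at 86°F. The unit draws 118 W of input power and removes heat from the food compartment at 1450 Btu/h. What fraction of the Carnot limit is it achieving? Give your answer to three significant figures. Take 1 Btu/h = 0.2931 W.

0.338

Converting, Q̇_C = 1450 Btu/h = 425.0 W, so COP_actual = Q̇_C/Ẇ = 425.0/118.0 = 3.602.
In absolute terms T_C = 277.15 K and T_H = 303.15 K, so ΔT = 26.00 K.
COP_Carnot = T_C/ΔT = 277.15/26.00 = 10.66.
η_II = COP_actual/COP_Carnot = 3.602/10.66 = 0.3379.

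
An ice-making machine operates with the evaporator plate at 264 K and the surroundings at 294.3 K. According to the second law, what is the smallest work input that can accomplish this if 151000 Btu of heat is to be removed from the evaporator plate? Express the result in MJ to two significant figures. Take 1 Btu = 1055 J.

18 MJ

The reservoir spacing is ΔT = 294.3 − 264 = 30.30 K.
The reversible limit is COP_R = T_C/ΔT = 8.713, so W_min = Q_C/COP = Q_C·ΔT/T_C.
W_min = 151000 × 30.30/264.00 = 17330 Btu = 18.28 MJ.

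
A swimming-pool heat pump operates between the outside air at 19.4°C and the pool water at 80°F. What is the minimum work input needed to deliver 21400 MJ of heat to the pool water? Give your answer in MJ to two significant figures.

In absolute terms T_C = 292.55 K and T_H = 299.82 K, so ΔT = 7.267 K.
The reversible limit is COP_HP = T_H/ΔT = 41.26, so W_min = Q_H/COP = Q_H·ΔT/T_H.
W_min = 21400 × 7.267/299.82 = 518.7 MJ.

520 MJ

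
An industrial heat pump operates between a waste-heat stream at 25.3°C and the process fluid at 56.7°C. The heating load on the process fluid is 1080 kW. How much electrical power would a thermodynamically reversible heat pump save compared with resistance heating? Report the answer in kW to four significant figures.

977.2 kW

In absolute terms T_C = 298.45 K and T_H = 329.85 K, so ΔT = 31.40 K.
COP_Carnot = T_H/ΔT = 329.85/31.40 = 10.50.
Resistance heating needs Ẇ_res = Q̇_H = 1080 kW; the reversible heat pump needs only Ẇ_hp = Q̇_H/COP = 102.8 kW.
Saving = 1080 − 102.8 = 977.2 kW.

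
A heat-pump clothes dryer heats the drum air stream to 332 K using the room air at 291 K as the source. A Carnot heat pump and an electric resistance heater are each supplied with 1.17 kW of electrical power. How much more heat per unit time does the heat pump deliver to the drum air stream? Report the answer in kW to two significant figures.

8.3 kW

The reservoir spacing is ΔT = 332 − 291 = 41.00 K.
COP_Carnot = T_H/ΔT = 332.00/41.00 = 8.098.
The heat pump delivers Q̇_H = COP × Ẇ = 9.474 kW; the resistance heater delivers Ẇ = 1.170 kW.
Extra = (COP − 1)·Ẇ = 8.304 kW.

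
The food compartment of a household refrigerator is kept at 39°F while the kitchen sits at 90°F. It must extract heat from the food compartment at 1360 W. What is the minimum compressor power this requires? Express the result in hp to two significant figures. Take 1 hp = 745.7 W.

0.19 hp

In absolute terms T_C = 277.04 K and T_H = 305.37 K, so ΔT = 28.33 K.
COP_Carnot = T_C/ΔT = 277.04/28.33 = 9.778.
Ẇ_min = Q̇/COP_Carnot = 1360/9.778 = 139.1 W = 0.1865 hp.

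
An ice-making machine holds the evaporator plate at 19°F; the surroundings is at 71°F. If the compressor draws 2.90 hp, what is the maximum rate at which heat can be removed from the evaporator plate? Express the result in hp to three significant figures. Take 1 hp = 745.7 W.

In absolute terms T_C = 265.93 K and T_H = 294.82 K, so ΔT = 28.89 K.
COP_Carnot = T_C/ΔT = 265.93/28.89 = 9.205.
Q̇_max = COP_Carnot × Ẇ = 9.205 × 2.900 hp = 26.70 hp.

26.7 hp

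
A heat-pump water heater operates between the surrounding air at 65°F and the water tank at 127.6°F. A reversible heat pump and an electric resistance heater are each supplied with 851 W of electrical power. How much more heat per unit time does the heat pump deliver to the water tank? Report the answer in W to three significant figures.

7130 W

In absolute terms T_C = 291.48 K and T_H = 326.26 K, so ΔT = 34.78 K.
COP_Carnot = T_H/ΔT = 326.26/34.78 = 9.381.
The heat pump delivers Q̇_H = COP × Ẇ = 7983 W; the resistance heater delivers Ẇ = 851.0 W.
Extra = (COP − 1)·Ẇ = 7132 W.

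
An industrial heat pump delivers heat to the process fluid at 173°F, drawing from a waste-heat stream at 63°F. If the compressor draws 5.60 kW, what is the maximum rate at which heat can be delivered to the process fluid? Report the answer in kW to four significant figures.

32.21 kW

In absolute terms T_C = 290.37 K and T_H = 351.48 K, so ΔT = 61.11 K.
COP_Carnot = T_H/ΔT = 351.48/61.11 = 5.752.
Q̇_max = COP_Carnot × Ẇ = 5.752 × 5.600 kW = 32.21 kW.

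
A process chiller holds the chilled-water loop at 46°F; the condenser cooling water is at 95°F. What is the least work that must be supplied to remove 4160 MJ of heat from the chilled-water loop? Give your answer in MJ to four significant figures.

403.1 MJ

In absolute terms T_C = 280.93 K and T_H = 308.15 K, so ΔT = 27.22 K.
The reversible limit is COP_R = T_C/ΔT = 10.32, so W_min = Q_C/COP = Q_C·ΔT/T_C.
W_min = 4160 × 27.22/280.93 = 403.1 MJ.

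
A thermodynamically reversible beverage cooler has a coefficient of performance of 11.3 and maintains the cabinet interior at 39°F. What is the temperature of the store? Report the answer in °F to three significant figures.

COP_R = T_C/(T_H − T_C) gives T_H − T_C = T_C/COP.
With T_C = 277.04 K, T_H = 277.04 × (1 + 1/11.3) = 301.56 K.
Converting, 301.56 K = 83.13°F.

83.1 °F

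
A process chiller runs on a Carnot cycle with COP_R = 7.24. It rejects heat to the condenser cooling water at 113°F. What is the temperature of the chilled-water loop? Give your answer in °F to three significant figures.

For a Carnot refrigerator COP_R = T_C/(T_H − T_C), so T_C = COP·T_H/(1 + COP).
With T_H = 318.15 K, T_C = 7.24 × 318.15/8.240 = 279.54 K.
Converting, 279.54 K = 43.50°F.

43.5 °F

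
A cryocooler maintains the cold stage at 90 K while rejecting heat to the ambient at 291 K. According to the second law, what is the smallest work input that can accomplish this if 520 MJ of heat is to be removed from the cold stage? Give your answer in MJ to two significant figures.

1200 MJ

The reservoir spacing is ΔT = 291 − 90 = 201.0 K.
The reversible limit is COP_R = T_C/ΔT = 0.4478, so W_min = Q_C/COP = Q_C·ΔT/T_C.
W_min = 520.0 × 201.0/90.00 = 1161 MJ.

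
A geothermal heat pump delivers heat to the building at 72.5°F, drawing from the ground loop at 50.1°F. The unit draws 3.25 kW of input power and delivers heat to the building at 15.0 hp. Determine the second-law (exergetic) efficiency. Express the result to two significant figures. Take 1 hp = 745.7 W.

Converting, Q̇_H = 15.00 hp = 11.19 kW, so COP_actual = Q̇_H/Ẇ = 11.19/3.250 = 3.442.
In absolute terms T_C = 283.21 K and T_H = 295.65 K, so ΔT = 12.44 K.
COP_Carnot = T_H/ΔT = 295.65/12.44 = 23.76.
η_II = COP_actual/COP_Carnot = 3.442/23.76 = 0.1449.

0.14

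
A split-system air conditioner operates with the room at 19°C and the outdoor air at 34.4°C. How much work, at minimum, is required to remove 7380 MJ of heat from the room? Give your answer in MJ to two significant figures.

390 MJ

In absolute terms T_C = 292.15 K and T_H = 307.55 K, so ΔT = 15.40 K.
The reversible limit is COP_R = T_C/ΔT = 18.97, so W_min = Q_C/COP = Q_C·ΔT/T_C.
W_min = 7380 × 15.40/292.15 = 389.0 MJ.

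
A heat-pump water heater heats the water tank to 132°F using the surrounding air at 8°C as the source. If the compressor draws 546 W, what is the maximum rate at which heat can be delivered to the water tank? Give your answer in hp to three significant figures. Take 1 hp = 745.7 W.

5.06 hp

In absolute terms T_C = 281.15 K and T_H = 328.71 K, so ΔT = 47.56 K.
COP_Carnot = T_H/ΔT = 328.71/47.56 = 6.912.
Q̇_max = COP_Carnot × Ẇ = 6.912 × 546.0 W = 3774 W = 5.061 hp.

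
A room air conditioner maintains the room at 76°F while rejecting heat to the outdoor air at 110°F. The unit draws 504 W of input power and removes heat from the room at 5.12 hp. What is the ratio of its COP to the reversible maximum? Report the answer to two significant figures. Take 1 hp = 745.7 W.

0.48

Converting, Q̇_C = 5.120 hp = 3818 W, so COP_actual = Q̇_C/Ẇ = 3818/504.0 = 7.575.
In absolute terms T_C = 297.59 K and T_H = 316.48 K, so ΔT = 18.89 K.
COP_Carnot = T_C/ΔT = 297.59/18.89 = 15.76.
η_II = COP_actual/COP_Carnot = 7.575/15.76 = 0.4808.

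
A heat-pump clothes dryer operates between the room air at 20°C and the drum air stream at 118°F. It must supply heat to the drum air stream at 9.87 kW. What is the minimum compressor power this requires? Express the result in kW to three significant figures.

0.854 kW

In absolute terms T_C = 293.15 K and T_H = 320.93 K, so ΔT = 27.78 K.
COP_Carnot = T_H/ΔT = 320.93/27.78 = 11.55.
Ẇ_min = Q̇/COP_Carnot = 9.870/11.55 = 0.8543 kW.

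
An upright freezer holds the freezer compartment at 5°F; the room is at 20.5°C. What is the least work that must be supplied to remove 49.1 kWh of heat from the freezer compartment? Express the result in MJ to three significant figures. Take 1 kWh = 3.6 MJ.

24.3 MJ

In absolute terms T_C = 258.15 K and T_H = 293.65 K, so ΔT = 35.50 K.
The reversible limit is COP_R = T_C/ΔT = 7.272, so W_min = Q_C/COP = Q_C·ΔT/T_C.
W_min = 49.10 × 35.50/258.15 = 6.752 kWh = 24.31 MJ.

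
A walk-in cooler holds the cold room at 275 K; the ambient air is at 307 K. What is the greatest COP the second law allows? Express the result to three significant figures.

The reservoir spacing is ΔT = 307 − 275 = 32.00 K.
For a reversible cycle, COP_Carnot = T_C/ΔT = 275.00/32.00 = 8.594.

8.59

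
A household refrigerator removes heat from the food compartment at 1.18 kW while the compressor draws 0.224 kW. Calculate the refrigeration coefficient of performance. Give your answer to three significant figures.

The first law gives Q̇_H = Q̇_C + Ẇ, so the three rates are Q̇_C = 1.180, Q̇_H = 1.404, Ẇ = 0.2240 kW.
COP_R = Q̇_C/Ẇ = 1.180/0.2240 = 5.268.

5.27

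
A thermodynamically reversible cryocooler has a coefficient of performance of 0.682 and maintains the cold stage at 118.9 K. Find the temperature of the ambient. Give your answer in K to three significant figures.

293 K

COP_R = T_C/(T_H − T_C) gives T_H − T_C = T_C/COP.
With T_C = 118.90 K, T_H = 118.90 × (1 + 1/0.682) = 293.24 K.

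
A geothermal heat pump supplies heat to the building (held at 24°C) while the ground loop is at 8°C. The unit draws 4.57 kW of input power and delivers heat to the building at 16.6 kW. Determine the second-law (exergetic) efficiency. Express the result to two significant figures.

0.20

COP_actual = Q̇_H/Ẇ = 16.60/4.570 = 3.632.
In absolute terms T_C = 281.15 K and T_H = 297.15 K, so ΔT = 16.00 K.
COP_Carnot = T_H/ΔT = 297.15/16.00 = 18.57.
η_II = COP_actual/COP_Carnot = 3.632/18.57 = 0.1956.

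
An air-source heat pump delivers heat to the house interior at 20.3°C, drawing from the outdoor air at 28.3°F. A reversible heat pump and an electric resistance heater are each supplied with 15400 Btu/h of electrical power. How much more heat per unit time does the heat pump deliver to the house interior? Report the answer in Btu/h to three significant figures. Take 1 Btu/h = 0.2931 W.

187000 Btu/h

In absolute terms T_C = 271.09 K and T_H = 293.45 K, so ΔT = 22.36 K.
COP_Carnot = T_H/ΔT = 293.45/22.36 = 13.13.
The heat pump delivers Q̇_H = COP × Ẇ = 202100 Btu/h; the resistance heater delivers Ẇ = 15400 Btu/h.
Extra = (COP − 1)·Ẇ = 186700 Btu/h.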